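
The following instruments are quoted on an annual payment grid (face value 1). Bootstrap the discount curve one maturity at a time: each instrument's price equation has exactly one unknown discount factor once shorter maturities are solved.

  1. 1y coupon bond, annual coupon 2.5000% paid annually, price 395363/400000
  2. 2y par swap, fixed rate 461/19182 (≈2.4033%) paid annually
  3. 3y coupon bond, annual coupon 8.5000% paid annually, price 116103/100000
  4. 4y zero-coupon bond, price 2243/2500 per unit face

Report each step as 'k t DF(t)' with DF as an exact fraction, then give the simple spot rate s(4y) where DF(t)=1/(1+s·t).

1 1 9643/10000
2 2 9539/10000
3 3 4599/5000
4 4 2243/2500
s(4y) = (1/(2243/2500) − 1)/(4) = 257/8972 ≈ 2.8645%

step 1 [1y] bond c/1=1/40: DF=(395363/400000 − 1/40·(0))/(1+1/40) = 9643/10000 ≈ 0.964300
step 2 [2y] swap r/1=461/19182: DF=(1 − 461/19182·(0.964300))/(1+461/19182) = 9539/10000 ≈ 0.953900
step 3 [3y] bond c/1=17/200: DF=(116103/100000 − 17/200·(0.964300+0.953900))/(1+17/200) = 4599/5000 ≈ 0.919800
step 4 [4y] zero: DF = P = 2243/2500 ≈ 0.897200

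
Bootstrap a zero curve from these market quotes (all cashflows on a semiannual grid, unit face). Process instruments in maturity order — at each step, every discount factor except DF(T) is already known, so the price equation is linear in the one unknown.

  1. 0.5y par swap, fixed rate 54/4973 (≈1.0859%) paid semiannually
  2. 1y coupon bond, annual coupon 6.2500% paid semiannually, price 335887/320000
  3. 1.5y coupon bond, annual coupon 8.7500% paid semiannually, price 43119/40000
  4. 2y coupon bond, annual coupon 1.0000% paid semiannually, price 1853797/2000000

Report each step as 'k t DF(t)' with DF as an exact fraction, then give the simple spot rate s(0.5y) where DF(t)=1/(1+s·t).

1 1/2 4973/5000
2 1 9877/10000
3 3/2 9497/10000
4 2 9077/10000
s(0.5y) = (1/(4973/5000) − 1)/(1/2) = 54/4973 ≈ 1.0859%

step 1 [0.5y] swap r/2=27/4973: DF=(1 − 27/4973·(0))/(1+27/4973) = 4973/5000 ≈ 0.994600
step 2 [1y] bond c/2=1/32: DF=(335887/320000 − 1/32·(0.994600))/(1+1/32) = 9877/10000 ≈ 0.987700
step 3 [1.5y] bond c/2=7/160: DF=(43119/40000 − 7/160·(0.994600+0.987700))/(1+7/160) = 9497/10000 ≈ 0.949700
step 4 [2y] bond c/2=1/200: DF=(1853797/2000000 − 1/200·(0.994600+0.987700+0.949700))/(1+1/200) = 9077/10000 ≈ 0.907700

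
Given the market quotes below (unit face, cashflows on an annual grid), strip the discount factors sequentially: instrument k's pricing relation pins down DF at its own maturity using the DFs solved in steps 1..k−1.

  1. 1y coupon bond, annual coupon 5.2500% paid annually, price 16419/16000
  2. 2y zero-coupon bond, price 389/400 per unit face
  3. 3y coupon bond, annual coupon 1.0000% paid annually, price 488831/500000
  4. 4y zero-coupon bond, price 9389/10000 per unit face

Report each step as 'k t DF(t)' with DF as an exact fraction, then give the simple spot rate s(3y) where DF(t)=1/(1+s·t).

step 1 [1y] bond c/1=21/400: DF=(16419/16000 − 21/400·(0))/(1+21/400) = 39/40 ≈ 0.975000
step 2 [2y] zero: DF = P = 389/400 ≈ 0.972500
step 3 [3y] bond c/1=1/100: DF=(488831/500000 − 1/100·(0.975000+0.972500))/(1+1/100) = 9487/10000 ≈ 0.948700
step 4 [4y] zero: DF = P = 9389/10000 ≈ 0.938900

1 1 39/40
2 2 389/400
3 3 9487/10000
4 4 9389/10000
s(3y) = (1/(9487/10000) − 1)/(3) = 171/9487 ≈ 1.8025%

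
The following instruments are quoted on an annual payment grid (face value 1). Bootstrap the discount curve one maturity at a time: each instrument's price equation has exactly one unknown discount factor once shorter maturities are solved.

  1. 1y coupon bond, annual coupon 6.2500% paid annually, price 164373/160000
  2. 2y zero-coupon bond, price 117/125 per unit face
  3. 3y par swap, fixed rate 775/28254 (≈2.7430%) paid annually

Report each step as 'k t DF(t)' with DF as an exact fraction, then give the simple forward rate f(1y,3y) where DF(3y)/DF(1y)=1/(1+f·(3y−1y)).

step 1 [1y] bond c/1=1/16: DF=(164373/160000 − 1/16·(0))/(1+1/16) = 9669/10000 ≈ 0.966900
step 2 [2y] zero: DF = P = 117/125 ≈ 0.936000
step 3 [3y] swap r/1=775/28254: DF=(1 − 775/28254·(0.966900+0.936000))/(1+775/28254) = 369/400 ≈ 0.922500

1 1 9669/10000
2 2 117/125
3 3 369/400
f(1y,3y) = ((9669/10000)/(369/400) − 1)/(2) = 74/3075 ≈ 2.4065%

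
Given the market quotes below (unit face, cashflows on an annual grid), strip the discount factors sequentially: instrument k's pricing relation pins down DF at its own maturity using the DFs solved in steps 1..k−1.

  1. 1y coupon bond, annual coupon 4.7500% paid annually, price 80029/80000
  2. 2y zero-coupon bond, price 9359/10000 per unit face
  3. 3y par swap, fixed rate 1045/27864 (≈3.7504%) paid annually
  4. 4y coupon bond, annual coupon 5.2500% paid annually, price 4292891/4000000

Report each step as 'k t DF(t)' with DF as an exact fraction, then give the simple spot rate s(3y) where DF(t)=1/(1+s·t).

step 1 [1y] bond c/1=19/400: DF=(80029/80000 − 19/400·(0))/(1+19/400) = 191/200 ≈ 0.955000
step 2 [2y] zero: DF = P = 9359/10000 ≈ 0.935900
step 3 [3y] swap r/1=1045/27864: DF=(1 − 1045/27864·(0.955000+0.935900))/(1+1045/27864) = 1791/2000 ≈ 0.895500
step 4 [4y] bond c/1=21/400: DF=(4292891/4000000 − 21/400·(0.955000+0.935900+0.895500))/(1+21/400) = 8807/10000 ≈ 0.880700

1 1 191/200
2 2 9359/10000
3 3 1791/2000
4 4 8807/10000
s(3y) = (1/(1791/2000) − 1)/(3) = 209/5373 ≈ 3.8898%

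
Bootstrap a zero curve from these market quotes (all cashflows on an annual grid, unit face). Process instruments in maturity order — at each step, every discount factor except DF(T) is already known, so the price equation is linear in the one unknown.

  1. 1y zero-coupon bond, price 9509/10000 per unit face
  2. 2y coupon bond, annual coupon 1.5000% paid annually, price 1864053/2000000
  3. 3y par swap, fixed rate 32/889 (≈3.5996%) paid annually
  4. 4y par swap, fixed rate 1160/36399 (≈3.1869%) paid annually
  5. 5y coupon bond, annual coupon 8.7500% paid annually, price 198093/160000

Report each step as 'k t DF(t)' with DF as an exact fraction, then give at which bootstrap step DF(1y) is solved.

step 1 [1y] zero: DF = P = 9509/10000 ≈ 0.950900
step 2 [2y] bond c/1=3/200: DF=(1864053/2000000 − 3/200·(0.950900))/(1+3/200) = 4521/5000 ≈ 0.904200
step 3 [3y] swap r/1=32/889: DF=(1 − 32/889·(0.950900+0.904200))/(1+32/889) = 563/625 ≈ 0.900800
step 4 [4y] swap r/1=1160/36399: DF=(1 − 1160/36399·(0.950900+0.904200+0.900800))/(1+1160/36399) = 221/250 ≈ 0.884000
step 5 [5y] bond c/1=7/80: DF=(198093/160000 − 7/80·(0.950900+0.904200+0.900800+0.884000))/(1+7/80) = 1057/1250 ≈ 0.845600

1 1 9509/10000
2 2 4521/5000
3 3 563/625
4 4 221/250
5 5 1057/1250
DF(1y) is solved at step 1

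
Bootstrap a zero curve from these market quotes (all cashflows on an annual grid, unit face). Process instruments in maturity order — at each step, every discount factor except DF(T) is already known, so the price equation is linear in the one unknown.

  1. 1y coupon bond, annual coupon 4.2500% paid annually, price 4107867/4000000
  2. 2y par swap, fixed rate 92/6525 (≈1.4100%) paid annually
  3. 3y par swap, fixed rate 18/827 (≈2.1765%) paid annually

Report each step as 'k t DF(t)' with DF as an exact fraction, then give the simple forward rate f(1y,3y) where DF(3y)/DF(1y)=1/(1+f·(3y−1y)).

1 1 9851/10000
2 2 2431/2500
3 3 937/1000
f(1y,3y) = ((9851/10000)/(937/1000) − 1)/(2) = 481/18740 ≈ 2.5667%

step 1 [1y] bond c/1=17/400: DF=(4107867/4000000 − 17/400·(0))/(1+17/400) = 9851/10000 ≈ 0.985100
step 2 [2y] swap r/1=92/6525: DF=(1 − 92/6525·(0.985100))/(1+92/6525) = 2431/2500 ≈ 0.972400
step 3 [3y] swap r/1=18/827: DF=(1 − 18/827·(0.985100+0.972400))/(1+18/827) = 937/1000 ≈ 0.937000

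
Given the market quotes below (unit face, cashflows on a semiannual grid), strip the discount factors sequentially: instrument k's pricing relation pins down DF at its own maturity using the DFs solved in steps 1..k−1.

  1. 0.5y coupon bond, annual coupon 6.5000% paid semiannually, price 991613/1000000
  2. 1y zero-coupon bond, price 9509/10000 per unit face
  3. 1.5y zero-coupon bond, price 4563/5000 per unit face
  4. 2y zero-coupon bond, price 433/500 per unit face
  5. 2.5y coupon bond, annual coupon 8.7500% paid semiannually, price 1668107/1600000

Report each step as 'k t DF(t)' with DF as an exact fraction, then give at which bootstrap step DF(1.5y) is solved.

step 1 [0.5y] bond c/2=13/400: DF=(991613/1000000 − 13/400·(0))/(1+13/400) = 2401/2500 ≈ 0.960400
step 2 [1y] zero: DF = P = 9509/10000 ≈ 0.950900
step 3 [1.5y] zero: DF = P = 4563/5000 ≈ 0.912600
step 4 [2y] zero: DF = P = 433/500 ≈ 0.866000
step 5 [2.5y] bond c/2=7/160: DF=(1668107/1600000 − 7/160·(0.960400+0.950900+0.912600+0.866000))/(1+7/160) = 4221/5000 ≈ 0.844200

1 1/2 2401/2500
2 1 9509/10000
3 3/2 4563/5000
4 2 433/500
5 5/2 4221/5000
DF(1.5y) is solved at step 3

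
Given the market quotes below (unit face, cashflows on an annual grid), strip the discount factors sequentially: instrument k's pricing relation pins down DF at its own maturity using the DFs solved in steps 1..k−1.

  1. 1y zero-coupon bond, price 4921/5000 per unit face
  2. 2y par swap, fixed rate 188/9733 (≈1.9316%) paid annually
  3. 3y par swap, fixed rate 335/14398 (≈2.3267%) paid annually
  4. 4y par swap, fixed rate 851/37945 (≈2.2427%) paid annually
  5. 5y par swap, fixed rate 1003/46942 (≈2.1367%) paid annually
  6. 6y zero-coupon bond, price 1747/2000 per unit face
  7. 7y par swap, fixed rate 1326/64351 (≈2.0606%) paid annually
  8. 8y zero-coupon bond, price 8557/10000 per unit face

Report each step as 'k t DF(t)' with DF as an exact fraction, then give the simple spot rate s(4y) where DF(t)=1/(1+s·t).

step 1 [1y] zero: DF = P = 4921/5000 ≈ 0.984200
step 2 [2y] swap r/1=188/9733: DF=(1 − 188/9733·(0.984200))/(1+188/9733) = 1203/1250 ≈ 0.962400
step 3 [3y] swap r/1=335/14398: DF=(1 − 335/14398·(0.984200+0.962400))/(1+335/14398) = 933/1000 ≈ 0.933000
step 4 [4y] swap r/1=851/37945: DF=(1 − 851/37945·(0.984200+0.962400+0.933000))/(1+851/37945) = 9149/10000 ≈ 0.914900
step 5 [5y] swap r/1=1003/46942: DF=(1 − 1003/46942·(0.984200+0.962400+0.933000+0.914900))/(1+1003/46942) = 8997/10000 ≈ 0.899700
step 6 [6y] zero: DF = P = 1747/2000 ≈ 0.873500
step 7 [7y] swap r/1=1326/64351: DF=(1 − 1326/64351·(0.984200+0.962400+0.933000+0.914900+0.899700+0.873500))/(1+1326/64351) = 4337/5000 ≈ 0.867400
step 8 [8y] zero: DF = P = 8557/10000 ≈ 0.855700

1 1 4921/5000
2 2 1203/1250
3 3 933/1000
4 4 9149/10000
5 5 8997/10000
6 6 1747/2000
7 7 4337/5000
8 8 8557/10000
s(4y) = (1/(9149/10000) − 1)/(4) = 851/36596 ≈ 2.3254%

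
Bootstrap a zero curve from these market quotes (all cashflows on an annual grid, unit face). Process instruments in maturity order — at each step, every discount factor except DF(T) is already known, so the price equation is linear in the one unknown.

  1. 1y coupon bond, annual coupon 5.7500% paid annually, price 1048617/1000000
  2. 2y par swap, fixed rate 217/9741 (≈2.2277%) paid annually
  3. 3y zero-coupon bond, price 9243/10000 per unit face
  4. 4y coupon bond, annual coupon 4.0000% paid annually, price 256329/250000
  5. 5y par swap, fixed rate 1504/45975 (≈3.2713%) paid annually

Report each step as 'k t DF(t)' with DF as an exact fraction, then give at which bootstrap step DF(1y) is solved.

1 1 2479/2500
2 2 4783/5000
3 3 9243/10000
4 4 4377/5000
5 5 531/625
DF(1y) is solved at step 1

step 1 [1y] bond c/1=23/400: DF=(1048617/1000000 − 23/400·(0))/(1+23/400) = 2479/2500 ≈ 0.991600
step 2 [2y] swap r/1=217/9741: DF=(1 − 217/9741·(0.991600))/(1+217/9741) = 4783/5000 ≈ 0.956600
step 3 [3y] zero: DF = P = 9243/10000 ≈ 0.924300
step 4 [4y] bond c/1=1/25: DF=(256329/250000 − 1/25·(0.991600+0.956600+0.924300))/(1+1/25) = 4377/5000 ≈ 0.875400
step 5 [5y] swap r/1=1504/45975: DF=(1 − 1504/45975·(0.991600+0.956600+0.924300+0.875400))/(1+1504/45975) = 531/625 ≈ 0.849600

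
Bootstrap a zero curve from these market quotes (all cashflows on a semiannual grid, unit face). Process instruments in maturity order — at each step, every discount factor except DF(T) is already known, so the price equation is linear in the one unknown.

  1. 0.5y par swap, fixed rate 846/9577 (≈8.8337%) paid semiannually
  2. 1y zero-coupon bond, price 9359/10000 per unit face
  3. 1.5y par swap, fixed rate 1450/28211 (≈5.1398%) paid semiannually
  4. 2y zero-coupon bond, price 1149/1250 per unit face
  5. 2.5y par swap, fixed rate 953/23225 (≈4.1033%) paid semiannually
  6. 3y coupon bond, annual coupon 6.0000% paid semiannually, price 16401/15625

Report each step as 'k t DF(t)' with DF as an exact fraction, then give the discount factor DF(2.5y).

1 1/2 9577/10000
2 1 9359/10000
3 3/2 371/400
4 2 1149/1250
5 5/2 9047/10000
6 3 4419/5000
DF(2.5y) = 9047/10000 ≈ 0.904700

step 1 [0.5y] swap r/2=423/9577: DF=(1 − 423/9577·(0))/(1+423/9577) = 9577/10000 ≈ 0.957700
step 2 [1y] zero: DF = P = 9359/10000 ≈ 0.935900
step 3 [1.5y] swap r/2=725/28211: DF=(1 − 725/28211·(0.957700+0.935900))/(1+725/28211) = 371/400 ≈ 0.927500
step 4 [2y] zero: DF = P = 1149/1250 ≈ 0.919200
step 5 [2.5y] swap r/2=953/46450: DF=(1 − 953/46450·(0.957700+0.935900+0.927500+0.919200))/(1+953/46450) = 9047/10000 ≈ 0.904700
step 6 [3y] bond c/2=3/100: DF=(16401/15625 − 3/100·(0.957700+0.935900+0.927500+0.919200+0.904700))/(1+3/100) = 4419/5000 ≈ 0.883800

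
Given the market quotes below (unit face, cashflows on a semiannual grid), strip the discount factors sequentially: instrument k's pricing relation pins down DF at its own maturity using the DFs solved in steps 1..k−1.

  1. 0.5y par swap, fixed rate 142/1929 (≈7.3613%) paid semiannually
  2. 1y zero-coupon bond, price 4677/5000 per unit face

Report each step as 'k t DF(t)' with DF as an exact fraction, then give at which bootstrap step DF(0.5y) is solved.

step 1 [0.5y] swap r/2=71/1929: DF=(1 − 71/1929·(0))/(1+71/1929) = 1929/2000 ≈ 0.964500
step 2 [1y] zero: DF = P = 4677/5000 ≈ 0.935400

1 1/2 1929/2000
2 1 4677/5000
DF(0.5y) is solved at step 1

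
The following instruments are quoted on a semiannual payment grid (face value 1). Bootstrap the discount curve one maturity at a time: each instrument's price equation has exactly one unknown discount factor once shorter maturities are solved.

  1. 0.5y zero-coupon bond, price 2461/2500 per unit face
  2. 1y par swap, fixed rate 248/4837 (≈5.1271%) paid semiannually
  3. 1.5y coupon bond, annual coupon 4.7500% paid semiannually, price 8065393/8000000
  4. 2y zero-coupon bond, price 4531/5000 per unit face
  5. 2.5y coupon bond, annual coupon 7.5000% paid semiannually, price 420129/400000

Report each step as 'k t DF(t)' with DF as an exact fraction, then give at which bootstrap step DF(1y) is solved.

step 1 [0.5y] zero: DF = P = 2461/2500 ≈ 0.984400
step 2 [1y] swap r/2=124/4837: DF=(1 − 124/4837·(0.984400))/(1+124/4837) = 594/625 ≈ 0.950400
step 3 [1.5y] bond c/2=19/800: DF=(8065393/8000000 − 19/800·(0.984400+0.950400))/(1+19/800) = 9399/10000 ≈ 0.939900
step 4 [2y] zero: DF = P = 4531/5000 ≈ 0.906200
step 5 [2.5y] bond c/2=3/80: DF=(420129/400000 − 3/80·(0.984400+0.950400+0.939900+0.906200))/(1+3/80) = 8757/10000 ≈ 0.875700

1 1/2 2461/2500
2 1 594/625
3 3/2 9399/10000
4 2 4531/5000
5 5/2 8757/10000
DF(1y) is solved at step 2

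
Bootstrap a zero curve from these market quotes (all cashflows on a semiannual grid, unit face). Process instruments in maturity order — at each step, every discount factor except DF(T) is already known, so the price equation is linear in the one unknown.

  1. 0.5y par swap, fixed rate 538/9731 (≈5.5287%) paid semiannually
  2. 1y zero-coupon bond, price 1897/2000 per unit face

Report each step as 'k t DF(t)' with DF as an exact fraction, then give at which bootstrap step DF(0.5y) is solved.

1 1/2 9731/10000
2 1 1897/2000
DF(0.5y) is solved at step 1

step 1 [0.5y] swap r/2=269/9731: DF=(1 − 269/9731·(0))/(1+269/9731) = 9731/10000 ≈ 0.973100
step 2 [1y] zero: DF = P = 1897/2000 ≈ 0.948500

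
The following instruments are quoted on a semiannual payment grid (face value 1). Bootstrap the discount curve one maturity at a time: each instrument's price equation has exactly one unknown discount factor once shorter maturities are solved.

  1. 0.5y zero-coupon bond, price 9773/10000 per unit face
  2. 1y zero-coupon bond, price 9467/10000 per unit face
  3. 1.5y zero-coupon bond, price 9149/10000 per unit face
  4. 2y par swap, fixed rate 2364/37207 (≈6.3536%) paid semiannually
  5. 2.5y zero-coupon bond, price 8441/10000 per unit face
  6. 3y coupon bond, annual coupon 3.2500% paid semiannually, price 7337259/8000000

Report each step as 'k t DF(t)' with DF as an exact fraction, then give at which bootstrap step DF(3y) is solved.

step 1 [0.5y] zero: DF = P = 9773/10000 ≈ 0.977300
step 2 [1y] zero: DF = P = 9467/10000 ≈ 0.946700
step 3 [1.5y] zero: DF = P = 9149/10000 ≈ 0.914900
step 4 [2y] swap r/2=1182/37207: DF=(1 − 1182/37207·(0.977300+0.946700+0.914900))/(1+1182/37207) = 4409/5000 ≈ 0.881800
step 5 [2.5y] zero: DF = P = 8441/10000 ≈ 0.844100
step 6 [3y] bond c/2=13/800: DF=(7337259/8000000 − 13/800·(0.977300+0.946700+0.914900+0.881800+0.844100))/(1+13/800) = 1659/2000 ≈ 0.829500

1 1/2 9773/10000
2 1 9467/10000
3 3/2 9149/10000
4 2 4409/5000
5 5/2 8441/10000
6 3 1659/2000
DF(3y) is solved at step 6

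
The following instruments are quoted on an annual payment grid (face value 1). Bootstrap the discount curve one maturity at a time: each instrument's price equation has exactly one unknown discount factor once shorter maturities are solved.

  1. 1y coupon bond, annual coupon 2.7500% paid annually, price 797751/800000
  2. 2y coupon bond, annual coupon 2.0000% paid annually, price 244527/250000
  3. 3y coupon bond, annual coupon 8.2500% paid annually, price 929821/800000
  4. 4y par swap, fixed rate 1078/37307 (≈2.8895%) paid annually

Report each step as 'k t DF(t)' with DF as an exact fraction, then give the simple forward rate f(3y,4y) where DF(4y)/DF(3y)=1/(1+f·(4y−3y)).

step 1 [1y] bond c/1=11/400: DF=(797751/800000 − 11/400·(0))/(1+11/400) = 1941/2000 ≈ 0.970500
step 2 [2y] bond c/1=1/50: DF=(244527/250000 − 1/50·(0.970500))/(1+1/50) = 9399/10000 ≈ 0.939900
step 3 [3y] bond c/1=33/400: DF=(929821/800000 − 33/400·(0.970500+0.939900))/(1+33/400) = 9281/10000 ≈ 0.928100
step 4 [4y] swap r/1=1078/37307: DF=(1 − 1078/37307·(0.970500+0.939900+0.928100))/(1+1078/37307) = 4461/5000 ≈ 0.892200

1 1 1941/2000
2 2 9399/10000
3 3 9281/10000
4 4 4461/5000
f(3y,4y) = ((9281/10000)/(4461/5000) − 1)/(1) = 359/8922 ≈ 4.0238%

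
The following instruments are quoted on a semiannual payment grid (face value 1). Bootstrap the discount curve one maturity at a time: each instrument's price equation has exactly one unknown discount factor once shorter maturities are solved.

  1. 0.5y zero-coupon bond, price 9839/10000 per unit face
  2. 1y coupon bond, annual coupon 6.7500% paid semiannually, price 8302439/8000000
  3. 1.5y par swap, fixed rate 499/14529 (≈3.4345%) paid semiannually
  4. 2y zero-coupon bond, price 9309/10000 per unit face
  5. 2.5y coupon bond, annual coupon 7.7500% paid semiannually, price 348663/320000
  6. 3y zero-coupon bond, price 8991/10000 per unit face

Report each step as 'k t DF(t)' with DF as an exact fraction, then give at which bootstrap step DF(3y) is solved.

step 1 [0.5y] zero: DF = P = 9839/10000 ≈ 0.983900
step 2 [1y] bond c/2=27/800: DF=(8302439/8000000 − 27/800·(0.983900))/(1+27/800) = 4859/5000 ≈ 0.971800
step 3 [1.5y] swap r/2=499/29058: DF=(1 − 499/29058·(0.983900+0.971800))/(1+499/29058) = 9501/10000 ≈ 0.950100
step 4 [2y] zero: DF = P = 9309/10000 ≈ 0.930900
step 5 [2.5y] bond c/2=31/800: DF=(348663/320000 − 31/800·(0.983900+0.971800+0.950100+0.930900))/(1+31/800) = 4529/5000 ≈ 0.905800
step 6 [3y] zero: DF = P = 8991/10000 ≈ 0.899100

1 1/2 9839/10000
2 1 4859/5000
3 3/2 9501/10000
4 2 9309/10000
5 5/2 4529/5000
6 3 8991/10000
DF(3y) is solved at step 6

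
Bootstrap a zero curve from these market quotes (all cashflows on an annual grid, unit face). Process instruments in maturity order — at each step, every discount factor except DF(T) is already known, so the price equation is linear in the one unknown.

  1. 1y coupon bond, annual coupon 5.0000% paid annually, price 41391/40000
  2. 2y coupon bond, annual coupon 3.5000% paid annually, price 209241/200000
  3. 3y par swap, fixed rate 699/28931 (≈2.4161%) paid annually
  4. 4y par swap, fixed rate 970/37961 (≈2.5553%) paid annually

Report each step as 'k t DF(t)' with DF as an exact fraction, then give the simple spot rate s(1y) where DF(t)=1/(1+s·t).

1 1 1971/2000
2 2 391/400
3 3 9301/10000
4 4 903/1000
s(1y) = (1/(1971/2000) − 1)/(1) = 29/1971 ≈ 1.4713%

step 1 [1y] bond c/1=1/20: DF=(41391/40000 − 1/20·(0))/(1+1/20) = 1971/2000 ≈ 0.985500
step 2 [2y] bond c/1=7/200: DF=(209241/200000 − 7/200·(0.985500))/(1+7/200) = 391/400 ≈ 0.977500
step 3 [3y] swap r/1=699/28931: DF=(1 − 699/28931·(0.985500+0.977500))/(1+699/28931) = 9301/10000 ≈ 0.930100
step 4 [4y] swap r/1=970/37961: DF=(1 − 970/37961·(0.985500+0.977500+0.930100))/(1+970/37961) = 903/1000 ≈ 0.903000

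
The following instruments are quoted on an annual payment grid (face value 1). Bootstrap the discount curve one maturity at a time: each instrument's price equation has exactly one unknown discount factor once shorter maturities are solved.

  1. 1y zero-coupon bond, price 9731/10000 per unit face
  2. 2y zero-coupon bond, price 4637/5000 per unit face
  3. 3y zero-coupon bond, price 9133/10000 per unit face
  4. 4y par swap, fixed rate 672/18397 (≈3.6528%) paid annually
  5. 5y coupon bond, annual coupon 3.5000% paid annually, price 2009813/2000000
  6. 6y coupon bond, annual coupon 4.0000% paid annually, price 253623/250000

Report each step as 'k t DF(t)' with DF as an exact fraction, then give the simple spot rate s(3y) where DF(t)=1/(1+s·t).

step 1 [1y] zero: DF = P = 9731/10000 ≈ 0.973100
step 2 [2y] zero: DF = P = 4637/5000 ≈ 0.927400
step 3 [3y] zero: DF = P = 9133/10000 ≈ 0.913300
step 4 [4y] swap r/1=672/18397: DF=(1 − 672/18397·(0.973100+0.927400+0.913300))/(1+672/18397) = 541/625 ≈ 0.865600
step 5 [5y] bond c/1=7/200: DF=(2009813/2000000 − 7/200·(0.973100+0.927400+0.913300+0.865600))/(1+7/200) = 1693/2000 ≈ 0.846500
step 6 [6y] bond c/1=1/25: DF=(253623/250000 − 1/25·(0.973100+0.927400+0.913300+0.865600+0.846500))/(1+1/25) = 4007/5000 ≈ 0.801400

1 1 9731/10000
2 2 4637/5000
3 3 9133/10000
4 4 541/625
5 5 1693/2000
6 6 4007/5000
s(3y) = (1/(9133/10000) − 1)/(3) = 289/9133 ≈ 3.1643%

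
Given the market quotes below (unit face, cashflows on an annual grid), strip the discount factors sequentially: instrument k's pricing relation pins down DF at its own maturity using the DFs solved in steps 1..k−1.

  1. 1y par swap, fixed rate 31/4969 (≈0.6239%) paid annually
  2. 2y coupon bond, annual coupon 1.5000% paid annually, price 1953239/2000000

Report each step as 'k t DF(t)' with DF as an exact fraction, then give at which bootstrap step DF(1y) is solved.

step 1 [1y] swap r/1=31/4969: DF=(1 − 31/4969·(0))/(1+31/4969) = 4969/5000 ≈ 0.993800
step 2 [2y] bond c/1=3/200: DF=(1953239/2000000 − 3/200·(0.993800))/(1+3/200) = 379/400 ≈ 0.947500

1 1 4969/5000
2 2 379/400
DF(1y) is solved at step 1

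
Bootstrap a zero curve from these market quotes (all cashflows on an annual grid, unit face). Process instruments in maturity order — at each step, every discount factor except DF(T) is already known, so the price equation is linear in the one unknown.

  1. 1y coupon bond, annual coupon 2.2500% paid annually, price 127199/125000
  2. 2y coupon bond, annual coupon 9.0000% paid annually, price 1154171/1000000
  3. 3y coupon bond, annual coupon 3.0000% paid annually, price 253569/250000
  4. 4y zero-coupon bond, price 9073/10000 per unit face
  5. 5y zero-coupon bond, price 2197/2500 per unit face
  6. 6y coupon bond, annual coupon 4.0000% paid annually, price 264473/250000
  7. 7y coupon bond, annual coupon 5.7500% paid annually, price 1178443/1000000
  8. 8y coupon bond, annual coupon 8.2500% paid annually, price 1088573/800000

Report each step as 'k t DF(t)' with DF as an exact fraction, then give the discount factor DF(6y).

step 1 [1y] bond c/1=9/400: DF=(127199/125000 − 9/400·(0))/(1+9/400) = 622/625 ≈ 0.995200
step 2 [2y] bond c/1=9/100: DF=(1154171/1000000 − 9/100·(0.995200))/(1+9/100) = 9767/10000 ≈ 0.976700
step 3 [3y] bond c/1=3/100: DF=(253569/250000 − 3/100·(0.995200+0.976700))/(1+3/100) = 9273/10000 ≈ 0.927300
step 4 [4y] zero: DF = P = 9073/10000 ≈ 0.907300
step 5 [5y] zero: DF = P = 2197/2500 ≈ 0.878800
step 6 [6y] bond c/1=1/25: DF=(264473/250000 − 1/25·(0.995200+0.976700+0.927300+0.907300+0.878800))/(1+1/25) = 837/1000 ≈ 0.837000
step 7 [7y] bond c/1=23/400: DF=(1178443/1000000 − 23/400·(0.995200+0.976700+0.927300+0.907300+0.878800+0.837000))/(1+23/400) = 8141/10000 ≈ 0.814100
step 8 [8y] bond c/1=33/400: DF=(1088573/800000 − 33/400·(0.995200+0.976700+0.927300+0.907300+0.878800+0.837000+0.814100))/(1+33/400) = 7741/10000 ≈ 0.774100

1 1 622/625
2 2 9767/10000
3 3 9273/10000
4 4 9073/10000
5 5 2197/2500
6 6 837/1000
7 7 8141/10000
8 8 7741/10000
DF(6y) = 837/1000 ≈ 0.837000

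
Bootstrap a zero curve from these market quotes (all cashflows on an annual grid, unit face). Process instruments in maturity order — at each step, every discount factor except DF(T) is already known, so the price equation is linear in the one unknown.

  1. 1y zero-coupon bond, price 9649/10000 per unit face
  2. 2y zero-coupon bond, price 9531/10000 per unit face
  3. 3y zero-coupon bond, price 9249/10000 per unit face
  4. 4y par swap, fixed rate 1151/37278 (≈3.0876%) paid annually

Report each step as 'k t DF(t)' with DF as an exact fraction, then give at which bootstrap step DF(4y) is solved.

1 1 9649/10000
2 2 9531/10000
3 3 9249/10000
4 4 8849/10000
DF(4y) is solved at step 4

step 1 [1y] zero: DF = P = 9649/10000 ≈ 0.964900
step 2 [2y] zero: DF = P = 9531/10000 ≈ 0.953100
step 3 [3y] zero: DF = P = 9249/10000 ≈ 0.924900
step 4 [4y] swap r/1=1151/37278: DF=(1 − 1151/37278·(0.964900+0.953100+0.924900))/(1+1151/37278) = 8849/10000 ≈ 0.884900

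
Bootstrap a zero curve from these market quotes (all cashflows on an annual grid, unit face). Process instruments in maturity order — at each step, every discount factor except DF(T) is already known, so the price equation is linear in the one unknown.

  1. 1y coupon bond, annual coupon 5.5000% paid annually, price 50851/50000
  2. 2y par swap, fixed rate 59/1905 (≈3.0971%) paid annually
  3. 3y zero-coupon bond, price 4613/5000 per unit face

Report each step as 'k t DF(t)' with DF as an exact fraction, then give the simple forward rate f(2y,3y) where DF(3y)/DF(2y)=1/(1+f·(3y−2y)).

step 1 [1y] bond c/1=11/200: DF=(50851/50000 − 11/200·(0))/(1+11/200) = 241/250 ≈ 0.964000
step 2 [2y] swap r/1=59/1905: DF=(1 − 59/1905·(0.964000))/(1+59/1905) = 941/1000 ≈ 0.941000
step 3 [3y] zero: DF = P = 4613/5000 ≈ 0.922600

1 1 241/250
2 2 941/1000
3 3 4613/5000
f(2y,3y) = ((941/1000)/(4613/5000) − 1)/(1) = 92/4613 ≈ 1.9944%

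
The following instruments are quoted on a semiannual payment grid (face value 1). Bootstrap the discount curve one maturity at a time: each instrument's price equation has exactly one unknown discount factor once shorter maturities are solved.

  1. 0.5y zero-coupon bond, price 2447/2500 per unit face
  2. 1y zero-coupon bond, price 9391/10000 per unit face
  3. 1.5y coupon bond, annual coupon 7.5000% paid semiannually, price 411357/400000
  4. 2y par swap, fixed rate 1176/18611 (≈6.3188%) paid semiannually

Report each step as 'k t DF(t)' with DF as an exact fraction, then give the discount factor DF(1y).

step 1 [0.5y] zero: DF = P = 2447/2500 ≈ 0.978800
step 2 [1y] zero: DF = P = 9391/10000 ≈ 0.939100
step 3 [1.5y] bond c/2=3/80: DF=(411357/400000 − 3/80·(0.978800+0.939100))/(1+3/80) = 9219/10000 ≈ 0.921900
step 4 [2y] swap r/2=588/18611: DF=(1 − 588/18611·(0.978800+0.939100+0.921900))/(1+588/18611) = 1103/1250 ≈ 0.882400

1 1/2 2447/2500
2 1 9391/10000
3 3/2 9219/10000
4 2 1103/1250
DF(1y) = 9391/10000 ≈ 0.939100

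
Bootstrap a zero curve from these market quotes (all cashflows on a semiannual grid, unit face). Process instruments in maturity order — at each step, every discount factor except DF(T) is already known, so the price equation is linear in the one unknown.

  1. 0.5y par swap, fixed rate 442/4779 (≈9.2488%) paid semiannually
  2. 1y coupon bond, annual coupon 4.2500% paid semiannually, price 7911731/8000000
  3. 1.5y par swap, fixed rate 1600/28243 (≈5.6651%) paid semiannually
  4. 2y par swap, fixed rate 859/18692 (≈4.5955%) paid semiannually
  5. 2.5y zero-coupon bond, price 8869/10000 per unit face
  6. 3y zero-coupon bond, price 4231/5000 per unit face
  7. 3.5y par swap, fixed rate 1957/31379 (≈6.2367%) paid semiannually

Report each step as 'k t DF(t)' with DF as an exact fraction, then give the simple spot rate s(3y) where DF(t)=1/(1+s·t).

step 1 [0.5y] swap r/2=221/4779: DF=(1 − 221/4779·(0))/(1+221/4779) = 4779/5000 ≈ 0.955800
step 2 [1y] bond c/2=17/800: DF=(7911731/8000000 − 17/800·(0.955800))/(1+17/800) = 1897/2000 ≈ 0.948500
step 3 [1.5y] swap r/2=800/28243: DF=(1 − 800/28243·(0.955800+0.948500))/(1+800/28243) = 23/25 ≈ 0.920000
step 4 [2y] swap r/2=859/37384: DF=(1 − 859/37384·(0.955800+0.948500+0.920000))/(1+859/37384) = 9141/10000 ≈ 0.914100
step 5 [2.5y] zero: DF = P = 8869/10000 ≈ 0.886900
step 6 [3y] zero: DF = P = 4231/5000 ≈ 0.846200
step 7 [3.5y] swap r/2=1957/62758: DF=(1 − 1957/62758·(0.955800+0.948500+0.920000+0.914100+0.886900+0.846200))/(1+1957/62758) = 8043/10000 ≈ 0.804300

1 1/2 4779/5000
2 1 1897/2000
3 3/2 23/25
4 2 9141/10000
5 5/2 8869/10000
6 3 4231/5000
7 7/2 8043/10000
s(3y) = (1/(4231/5000) − 1)/(3) = 769/12693 ≈ 6.0585%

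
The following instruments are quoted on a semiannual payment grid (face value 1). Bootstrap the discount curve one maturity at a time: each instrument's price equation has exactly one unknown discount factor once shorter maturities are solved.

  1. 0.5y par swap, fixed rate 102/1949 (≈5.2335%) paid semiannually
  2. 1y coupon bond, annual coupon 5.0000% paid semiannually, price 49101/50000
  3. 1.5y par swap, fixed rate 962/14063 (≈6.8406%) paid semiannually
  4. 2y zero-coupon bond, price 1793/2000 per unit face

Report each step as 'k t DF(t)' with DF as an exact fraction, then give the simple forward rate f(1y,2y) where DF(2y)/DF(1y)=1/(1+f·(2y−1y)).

step 1 [0.5y] swap r/2=51/1949: DF=(1 − 51/1949·(0))/(1+51/1949) = 1949/2000 ≈ 0.974500
step 2 [1y] bond c/2=1/40: DF=(49101/50000 − 1/40·(0.974500))/(1+1/40) = 9343/10000 ≈ 0.934300
step 3 [1.5y] swap r/2=481/14063: DF=(1 − 481/14063·(0.974500+0.934300))/(1+481/14063) = 4519/5000 ≈ 0.903800
step 4 [2y] zero: DF = P = 1793/2000 ≈ 0.896500

1 1/2 1949/2000
2 1 9343/10000
3 3/2 4519/5000
4 2 1793/2000
f(1y,2y) = ((9343/10000)/(1793/2000) − 1)/(1) = 378/8965 ≈ 4.2164%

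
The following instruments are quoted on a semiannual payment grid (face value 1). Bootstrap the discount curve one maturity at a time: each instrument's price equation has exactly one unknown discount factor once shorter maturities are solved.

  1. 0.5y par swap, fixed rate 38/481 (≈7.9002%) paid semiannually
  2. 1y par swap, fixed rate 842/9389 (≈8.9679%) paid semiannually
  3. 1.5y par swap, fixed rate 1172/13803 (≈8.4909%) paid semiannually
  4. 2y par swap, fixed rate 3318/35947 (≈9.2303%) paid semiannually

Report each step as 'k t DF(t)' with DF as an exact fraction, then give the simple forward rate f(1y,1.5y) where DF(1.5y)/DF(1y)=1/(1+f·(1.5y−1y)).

step 1 [0.5y] swap r/2=19/481: DF=(1 − 19/481·(0))/(1+19/481) = 481/500 ≈ 0.962000
step 2 [1y] swap r/2=421/9389: DF=(1 − 421/9389·(0.962000))/(1+421/9389) = 4579/5000 ≈ 0.915800
step 3 [1.5y] swap r/2=586/13803: DF=(1 − 586/13803·(0.962000+0.915800))/(1+586/13803) = 2207/2500 ≈ 0.882800
step 4 [2y] swap r/2=1659/35947: DF=(1 − 1659/35947·(0.962000+0.915800+0.882800))/(1+1659/35947) = 8341/10000 ≈ 0.834100

1 1/2 481/500
2 1 4579/5000
3 3/2 2207/2500
4 2 8341/10000
f(1y,1.5y) = ((4579/5000)/(2207/2500) − 1)/(1/2) = 165/2207 ≈ 7.4762%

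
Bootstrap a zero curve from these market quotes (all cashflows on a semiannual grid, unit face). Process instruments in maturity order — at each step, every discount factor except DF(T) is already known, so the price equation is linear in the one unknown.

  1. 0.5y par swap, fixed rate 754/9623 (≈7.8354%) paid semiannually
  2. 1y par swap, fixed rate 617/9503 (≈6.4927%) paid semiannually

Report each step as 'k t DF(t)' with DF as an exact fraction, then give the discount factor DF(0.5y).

1 1/2 9623/10000
2 1 9383/10000
DF(0.5y) = 9623/10000 ≈ 0.962300

step 1 [0.5y] swap r/2=377/9623: DF=(1 − 377/9623·(0))/(1+377/9623) = 9623/10000 ≈ 0.962300
step 2 [1y] swap r/2=617/19006: DF=(1 − 617/19006·(0.962300))/(1+617/19006) = 9383/10000 ≈ 0.938300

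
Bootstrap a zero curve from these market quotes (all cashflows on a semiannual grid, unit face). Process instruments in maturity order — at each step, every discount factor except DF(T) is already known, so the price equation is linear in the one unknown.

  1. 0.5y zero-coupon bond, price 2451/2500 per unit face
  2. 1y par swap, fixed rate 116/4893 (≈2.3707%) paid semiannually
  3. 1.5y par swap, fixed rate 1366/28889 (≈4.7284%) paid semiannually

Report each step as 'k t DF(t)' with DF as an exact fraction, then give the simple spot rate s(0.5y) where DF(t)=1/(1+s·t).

1 1/2 2451/2500
2 1 1221/1250
3 3/2 9317/10000
s(0.5y) = (1/(2451/2500) − 1)/(1/2) = 98/2451 ≈ 3.9984%

step 1 [0.5y] zero: DF = P = 2451/2500 ≈ 0.980400
step 2 [1y] swap r/2=58/4893: DF=(1 − 58/4893·(0.980400))/(1+58/4893) = 1221/1250 ≈ 0.976800
step 3 [1.5y] swap r/2=683/28889: DF=(1 − 683/28889·(0.980400+0.976800))/(1+683/28889) = 9317/10000 ≈ 0.931700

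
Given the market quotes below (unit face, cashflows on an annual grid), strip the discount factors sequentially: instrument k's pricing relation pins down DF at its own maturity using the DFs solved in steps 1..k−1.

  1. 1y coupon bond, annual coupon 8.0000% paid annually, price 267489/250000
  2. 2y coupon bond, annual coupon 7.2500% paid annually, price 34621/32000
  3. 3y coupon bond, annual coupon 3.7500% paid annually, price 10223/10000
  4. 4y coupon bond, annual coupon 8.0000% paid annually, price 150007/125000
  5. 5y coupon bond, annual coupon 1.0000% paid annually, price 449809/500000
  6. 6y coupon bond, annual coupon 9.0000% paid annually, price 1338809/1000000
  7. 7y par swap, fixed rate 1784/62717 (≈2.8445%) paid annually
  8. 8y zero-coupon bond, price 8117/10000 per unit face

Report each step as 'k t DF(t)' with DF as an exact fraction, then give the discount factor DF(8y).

step 1 [1y] bond c/1=2/25: DF=(267489/250000 − 2/25·(0))/(1+2/25) = 9907/10000 ≈ 0.990700
step 2 [2y] bond c/1=29/400: DF=(34621/32000 − 29/400·(0.990700))/(1+29/400) = 4709/5000 ≈ 0.941800
step 3 [3y] bond c/1=3/80: DF=(10223/10000 − 3/80·(0.990700+0.941800))/(1+3/80) = 1831/2000 ≈ 0.915500
step 4 [4y] bond c/1=2/25: DF=(150007/125000 − 2/25·(0.990700+0.941800+0.915500))/(1+2/25) = 4501/5000 ≈ 0.900200
step 5 [5y] bond c/1=1/100: DF=(449809/500000 − 1/100·(0.990700+0.941800+0.915500+0.900200))/(1+1/100) = 1067/1250 ≈ 0.853600
step 6 [6y] bond c/1=9/100: DF=(1338809/1000000 − 9/100·(0.990700+0.941800+0.915500+0.900200+0.853600))/(1+9/100) = 8483/10000 ≈ 0.848300
step 7 [7y] swap r/1=1784/62717: DF=(1 − 1784/62717·(0.990700+0.941800+0.915500+0.900200+0.853600+0.848300))/(1+1784/62717) = 1027/1250 ≈ 0.821600
step 8 [8y] zero: DF = P = 8117/10000 ≈ 0.811700

1 1 9907/10000
2 2 4709/5000
3 3 1831/2000
4 4 4501/5000
5 5 1067/1250
6 6 8483/10000
7 7 1027/1250
8 8 8117/10000
DF(8y) = 8117/10000 ≈ 0.811700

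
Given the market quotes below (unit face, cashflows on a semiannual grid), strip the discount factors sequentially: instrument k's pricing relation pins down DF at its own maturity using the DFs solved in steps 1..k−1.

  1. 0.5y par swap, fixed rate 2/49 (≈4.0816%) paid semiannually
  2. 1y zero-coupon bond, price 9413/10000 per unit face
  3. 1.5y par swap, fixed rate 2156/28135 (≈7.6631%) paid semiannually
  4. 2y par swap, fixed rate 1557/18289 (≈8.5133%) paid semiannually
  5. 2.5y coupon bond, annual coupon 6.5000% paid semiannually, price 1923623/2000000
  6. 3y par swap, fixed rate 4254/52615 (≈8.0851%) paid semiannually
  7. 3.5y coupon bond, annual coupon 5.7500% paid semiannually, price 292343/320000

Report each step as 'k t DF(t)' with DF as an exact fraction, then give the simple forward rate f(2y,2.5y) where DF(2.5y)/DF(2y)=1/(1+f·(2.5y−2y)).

step 1 [0.5y] swap r/2=1/49: DF=(1 − 1/49·(0))/(1+1/49) = 49/50 ≈ 0.980000
step 2 [1y] zero: DF = P = 9413/10000 ≈ 0.941300
step 3 [1.5y] swap r/2=1078/28135: DF=(1 − 1078/28135·(0.980000+0.941300))/(1+1078/28135) = 4461/5000 ≈ 0.892200
step 4 [2y] swap r/2=1557/36578: DF=(1 − 1557/36578·(0.980000+0.941300+0.892200))/(1+1557/36578) = 8443/10000 ≈ 0.844300
step 5 [2.5y] bond c/2=13/400: DF=(1923623/2000000 − 13/400·(0.980000+0.941300+0.892200+0.844300))/(1+13/400) = 2041/2500 ≈ 0.816400
step 6 [3y] swap r/2=2127/52615: DF=(1 − 2127/52615·(0.980000+0.941300+0.892200+0.844300+0.816400))/(1+2127/52615) = 7873/10000 ≈ 0.787300
step 7 [3.5y] bond c/2=23/800: DF=(292343/320000 − 23/800·(0.980000+0.941300+0.892200+0.844300+0.816400+0.787300))/(1+23/800) = 741/1000 ≈ 0.741000

1 1/2 49/50
2 1 9413/10000
3 3/2 4461/5000
4 2 8443/10000
5 5/2 2041/2500
6 3 7873/10000
7 7/2 741/1000
f(2y,2.5y) = ((8443/10000)/(2041/2500) − 1)/(1/2) = 279/4082 ≈ 6.8349%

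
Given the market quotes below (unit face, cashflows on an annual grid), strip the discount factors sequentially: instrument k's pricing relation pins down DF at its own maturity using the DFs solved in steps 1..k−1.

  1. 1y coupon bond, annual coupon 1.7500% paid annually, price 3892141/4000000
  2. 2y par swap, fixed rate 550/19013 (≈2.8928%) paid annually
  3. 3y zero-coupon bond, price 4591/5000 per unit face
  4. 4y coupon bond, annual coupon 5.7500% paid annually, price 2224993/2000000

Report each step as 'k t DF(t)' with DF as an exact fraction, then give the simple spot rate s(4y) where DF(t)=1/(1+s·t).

step 1 [1y] bond c/1=7/400: DF=(3892141/4000000 − 7/400·(0))/(1+7/400) = 9563/10000 ≈ 0.956300
step 2 [2y] swap r/1=550/19013: DF=(1 − 550/19013·(0.956300))/(1+550/19013) = 189/200 ≈ 0.945000
step 3 [3y] zero: DF = P = 4591/5000 ≈ 0.918200
step 4 [4y] bond c/1=23/400: DF=(2224993/2000000 − 23/400·(0.956300+0.945000+0.918200))/(1+23/400) = 8987/10000 ≈ 0.898700

1 1 9563/10000
2 2 189/200
3 3 4591/5000
4 4 8987/10000
s(4y) = (1/(8987/10000) − 1)/(4) = 1013/35948 ≈ 2.8180%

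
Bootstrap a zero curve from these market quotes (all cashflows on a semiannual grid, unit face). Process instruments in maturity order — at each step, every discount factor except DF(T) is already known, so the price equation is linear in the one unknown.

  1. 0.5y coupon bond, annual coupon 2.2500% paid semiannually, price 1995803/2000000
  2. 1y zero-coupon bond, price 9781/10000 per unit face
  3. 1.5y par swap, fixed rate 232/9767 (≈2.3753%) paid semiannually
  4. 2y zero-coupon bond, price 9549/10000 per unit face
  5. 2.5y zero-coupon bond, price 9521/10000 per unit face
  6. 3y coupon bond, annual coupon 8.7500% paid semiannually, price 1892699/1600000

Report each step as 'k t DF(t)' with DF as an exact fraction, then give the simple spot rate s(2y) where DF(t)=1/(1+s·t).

1 1/2 2467/2500
2 1 9781/10000
3 3/2 2413/2500
4 2 9549/10000
5 5/2 9521/10000
6 3 4653/5000
s(2y) = (1/(9549/10000) − 1)/(2) = 451/19098 ≈ 2.3615%

step 1 [0.5y] bond c/2=9/800: DF=(1995803/2000000 − 9/800·(0))/(1+9/800) = 2467/2500 ≈ 0.986800
step 2 [1y] zero: DF = P = 9781/10000 ≈ 0.978100
step 3 [1.5y] swap r/2=116/9767: DF=(1 − 116/9767·(0.986800+0.978100))/(1+116/9767) = 2413/2500 ≈ 0.965200
step 4 [2y] zero: DF = P = 9549/10000 ≈ 0.954900
step 5 [2.5y] zero: DF = P = 9521/10000 ≈ 0.952100
step 6 [3y] bond c/2=7/160: DF=(1892699/1600000 − 7/160·(0.986800+0.978100+0.965200+0.954900+0.952100))/(1+7/160) = 4653/5000 ≈ 0.930600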